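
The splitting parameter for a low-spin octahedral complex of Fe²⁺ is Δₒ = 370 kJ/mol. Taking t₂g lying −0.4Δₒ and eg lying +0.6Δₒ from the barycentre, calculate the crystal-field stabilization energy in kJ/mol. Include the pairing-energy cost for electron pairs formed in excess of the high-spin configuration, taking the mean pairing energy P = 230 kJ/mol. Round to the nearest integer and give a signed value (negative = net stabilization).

-428

Fe²⁺: group 8, so d-count = 8 − 2 = 6.
The d⁶ electrons fill as t₂g⁶ eg⁰.
Orbital CFSE = 6(-0.4) + 0(0.6) = -2.4Δₒ = -2.4 × 370 = -888 kJ/mol.
Pairing penalty: 3 pairs vs 1 in the high-spin reference → 2 extra × P = 460 kJ/mol.
Combining: -888 + 460 = -428 kJ/mol.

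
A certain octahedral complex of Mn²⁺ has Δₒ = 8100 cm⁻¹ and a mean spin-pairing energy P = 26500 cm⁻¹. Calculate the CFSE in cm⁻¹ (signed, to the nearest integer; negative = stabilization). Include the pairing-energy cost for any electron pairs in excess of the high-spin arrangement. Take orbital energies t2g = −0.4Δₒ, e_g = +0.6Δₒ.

Group 7 minus oxidation state +2 gives a d⁵ configuration for Mn²⁺.
With Δₒ < P the complex is high-spin.
That gives t2g^3 e_g^2.
Orbital CFSE = 0.0Δₒ = 0.0 × 8100 = 0 cm⁻¹.
High-spin has no excess pairs, so no pairing correction applies.

0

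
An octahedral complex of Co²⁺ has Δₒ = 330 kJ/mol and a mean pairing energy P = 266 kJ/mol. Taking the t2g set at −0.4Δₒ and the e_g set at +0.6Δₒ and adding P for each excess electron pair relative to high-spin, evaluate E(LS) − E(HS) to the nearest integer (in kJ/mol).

Co is in group 9, so Co²⁺ is d⁷ (9 − 2 = 7).
In the high-spin limit (t2g^5 e_g^2) the orbital term is -0.8Δₒ = -264 kJ/mol, with no excess pairing.
Low-spin: t2g^6 e_g^1, orbital CFSE = -1.8Δₒ = -594 kJ/mol; plus 1 excess pair × P = +266 kJ/mol; total -328 kJ/mol.
The difference is -328 − (-264) = -64 kJ/mol, so low-spin lies lower.

-64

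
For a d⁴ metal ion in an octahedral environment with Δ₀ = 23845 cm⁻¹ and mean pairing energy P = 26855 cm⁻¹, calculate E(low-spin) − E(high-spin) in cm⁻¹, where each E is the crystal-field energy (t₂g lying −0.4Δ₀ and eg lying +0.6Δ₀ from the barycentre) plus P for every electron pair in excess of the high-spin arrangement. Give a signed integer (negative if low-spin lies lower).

High-spin d⁴ fills as t₂g³ eg¹ with CFSE 3(−0.4) + 1(+0.6) = -0.6Δ₀ = -14307 cm⁻¹.
For low-spin the configuration is t₂g⁴ eg⁰: orbital energy -1.6 × 23845 = -38152 cm⁻¹, and 1 additional pair relative to high-spin adds 26855 cm⁻¹, giving -11297 cm⁻¹.
Thus E(LS) − E(HS) = 3010 cm⁻¹.

3010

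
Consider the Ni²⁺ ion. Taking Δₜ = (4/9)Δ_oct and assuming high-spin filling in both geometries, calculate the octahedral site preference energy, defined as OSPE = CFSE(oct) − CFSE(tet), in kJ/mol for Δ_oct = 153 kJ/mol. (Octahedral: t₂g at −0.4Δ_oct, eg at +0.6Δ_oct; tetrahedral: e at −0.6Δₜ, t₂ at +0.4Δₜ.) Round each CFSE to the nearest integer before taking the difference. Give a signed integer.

Ni sits in group 10; removing 2 electrons leaves Ni²⁺ with 10 − 2 = 8 d electrons.
In an octahedral site d⁸ (HS) is t₂g⁶ eg², giving CFSE(oct) = -1.2Δ_oct = -184 kJ/mol.
Tetrahedral: e⁴ t₂⁴, CFSE = 4(−0.6) + 4(+0.4) = -0.8Δₜ = -0.8 × (4/9) × 153 = -54 kJ/mol.
OSPE = -184 − (-54) = -130 kJ/mol.

-130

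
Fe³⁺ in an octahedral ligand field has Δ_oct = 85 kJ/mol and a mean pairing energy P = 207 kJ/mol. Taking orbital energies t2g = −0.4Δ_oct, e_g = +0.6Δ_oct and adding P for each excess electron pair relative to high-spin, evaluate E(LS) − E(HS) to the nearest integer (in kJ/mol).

Group 8 minus oxidation state +3 gives a d⁵ configuration for Fe³⁺.
In the high-spin limit (t2g^3 e_g^2) the orbital term is 0.0Δ_oct = 0 kJ/mol, with no excess pairing.
For low-spin the configuration is t2g^5 e_g^0: orbital energy -2.0 × 85 = -170 kJ/mol, and 2 additional pairs relative to high-spin add 414 kJ/mol, giving 244 kJ/mol.
Thus E(LS) − E(HS) = 244 kJ/mol.

244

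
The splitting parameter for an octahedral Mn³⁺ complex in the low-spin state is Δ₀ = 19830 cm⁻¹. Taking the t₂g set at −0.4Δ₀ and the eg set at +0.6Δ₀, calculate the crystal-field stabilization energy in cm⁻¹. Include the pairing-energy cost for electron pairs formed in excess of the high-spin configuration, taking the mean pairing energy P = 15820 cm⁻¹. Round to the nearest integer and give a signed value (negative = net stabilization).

-15908

Mn is in group 7, so Mn³⁺ is d⁴ (7 − 3 = 4).
Configuration: t₂g⁴ eg⁰.
The orbital stabilization is -1.6Δ₀ = -1.6 × 19830 = -31728 cm⁻¹.
Relative to high-spin t₂g³ eg¹ (0 paired), the low-spin configuration has 1 additional pair, contributing +1 × 15820 = +15820 cm⁻¹.
Combining: -31728 + 15820 = -15908 cm⁻¹.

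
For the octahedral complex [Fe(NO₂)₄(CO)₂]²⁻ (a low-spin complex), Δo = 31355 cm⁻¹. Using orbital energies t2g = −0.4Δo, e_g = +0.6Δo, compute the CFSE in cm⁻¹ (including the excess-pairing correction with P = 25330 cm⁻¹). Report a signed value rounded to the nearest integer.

-24592

Ligand charges: 4×(-1) from NO₂⁻ and 2×(+0) from CO sum to -4; with overall charge -2, Fe is +2.
Group 8 minus oxidation state +2 gives a d⁶ configuration for Fe²⁺.
The d⁶ electrons fill as t2g^6 e_g^0.
The orbital stabilization is -2.4Δo = -2.4 × 31355 = -75252 cm⁻¹.
High-spin d⁶ would be t2g^4 e_g^2 with 1 pair; low-spin has 3, so 2 excess pairs cost +2P = +50660 cm⁻¹.
Net CFSE = -75252 + 50660 = -24592 cm⁻¹.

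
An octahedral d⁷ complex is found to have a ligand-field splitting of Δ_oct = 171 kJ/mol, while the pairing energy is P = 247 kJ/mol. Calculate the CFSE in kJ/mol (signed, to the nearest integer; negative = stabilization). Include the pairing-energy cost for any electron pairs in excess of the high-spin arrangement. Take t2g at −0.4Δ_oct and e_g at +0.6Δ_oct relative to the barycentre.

-137

Since Δ_oct = 171 kJ/mol < P = 247 kJ/mol, the complex adopts the high-spin configuration.
Filling d⁷ accordingly: t2g^5 e_g^2.
Orbital CFSE = -0.8Δ_oct = -0.8 × 171 = -137 kJ/mol.
High-spin has no excess pairs, so no pairing correction applies.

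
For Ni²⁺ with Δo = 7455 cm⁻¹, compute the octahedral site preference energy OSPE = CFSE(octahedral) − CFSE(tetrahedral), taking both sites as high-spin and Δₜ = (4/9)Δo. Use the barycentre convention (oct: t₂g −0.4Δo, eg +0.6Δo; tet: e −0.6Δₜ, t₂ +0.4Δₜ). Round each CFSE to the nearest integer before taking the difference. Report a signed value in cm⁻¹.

-6295

Group 10 minus oxidation state +2 gives a d⁸ configuration for Ni²⁺.
Octahedral high-spin t₂g⁶ eg²: CFSE = -1.2 × 7455 = -8946 cm⁻¹.
In a tetrahedral site the filling is e⁴ t₂⁴: CFSE(tet) = -0.8Δₜ = -0.8 × (4/9)(7455) = -2651 cm⁻¹.
Subtracting, OSPE = -8946 − (-2651) = -6295 cm⁻¹.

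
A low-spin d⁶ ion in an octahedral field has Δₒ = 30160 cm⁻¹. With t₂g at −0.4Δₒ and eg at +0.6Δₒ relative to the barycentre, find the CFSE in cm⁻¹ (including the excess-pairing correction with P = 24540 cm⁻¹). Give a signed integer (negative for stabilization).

Configuration: t₂g⁶ eg⁰.
CFSE(orbital) = 6×(-0.4Δₒ) + 0×(0.6Δₒ) = -2.4Δₒ; with Δₒ = 30160 cm⁻¹ that is -72384 cm⁻¹.
High-spin d⁶ would be t₂g⁴ eg² with 1 pair; low-spin has 3, so 2 excess pairs cost +2P = +49080 cm⁻¹.
Overall CFSE = -72384 + 49080 = -23304 cm⁻¹.

-23304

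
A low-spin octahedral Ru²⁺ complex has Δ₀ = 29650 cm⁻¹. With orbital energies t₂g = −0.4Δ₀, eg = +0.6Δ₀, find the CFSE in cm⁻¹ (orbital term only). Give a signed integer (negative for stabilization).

-71160

Ru is in group 8, so Ru²⁺ is d⁶ (8 − 2 = 6).
Configuration: t₂g⁶ eg⁰.
CFSE(orbital) = 6×(-0.4Δ₀) + 0×(0.6Δ₀) = -2.4Δ₀; with Δ₀ = 29650 cm⁻¹ that is -71160 cm⁻¹.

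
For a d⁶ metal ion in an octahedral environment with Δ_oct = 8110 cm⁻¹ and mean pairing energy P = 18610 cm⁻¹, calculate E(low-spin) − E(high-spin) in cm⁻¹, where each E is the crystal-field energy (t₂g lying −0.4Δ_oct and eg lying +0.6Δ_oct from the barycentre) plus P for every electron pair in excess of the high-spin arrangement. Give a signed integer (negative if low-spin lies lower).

In the high-spin limit (t₂g⁴ eg²) the orbital term is -0.4Δ_oct = -3244 cm⁻¹, with no excess pairing.
For low-spin the configuration is t₂g⁶ eg⁰: orbital energy -2.4 × 8110 = -19464 cm⁻¹, and 2 additional pairs relative to high-spin add 37220 cm⁻¹, giving 17756 cm⁻¹.
E(LS) − E(HS) = 17756 − (-3244) = 21000 cm⁻¹.

21000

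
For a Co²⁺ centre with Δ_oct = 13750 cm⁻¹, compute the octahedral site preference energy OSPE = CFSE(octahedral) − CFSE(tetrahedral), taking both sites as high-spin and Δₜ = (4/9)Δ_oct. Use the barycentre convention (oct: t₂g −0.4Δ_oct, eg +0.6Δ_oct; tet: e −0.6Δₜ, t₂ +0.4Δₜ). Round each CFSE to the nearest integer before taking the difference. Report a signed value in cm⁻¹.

Co sits in group 9; removing 2 electrons leaves Co²⁺ with 9 − 2 = 7 d electrons.
Octahedral high-spin t₂g⁵ eg²: CFSE = -0.8 × 13750 = -11000 cm⁻¹.
Tetrahedral e⁴ t₂³ gives -1.2Δₜ = -1.2 × (4/9) × 13750 = -7333 cm⁻¹.
OSPE = -11000 − (-7333) = -3667 cm⁻¹.

-3667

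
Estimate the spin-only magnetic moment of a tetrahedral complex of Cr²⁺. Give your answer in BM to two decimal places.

Cr sits in group 6; removing 2 electrons leaves Cr²⁺ with 6 − 2 = 4 d electrons.
Tetrahedral fields are weak (Δₜ ≈ 4/9 Δₒ), so electrons fill high-spin.
Configuration: e^2 t2^2 → 4 unpaired electrons.
μ(spin-only) = √[4(4+2)] = √24 ≈ 4.90 BM.

4.90 BM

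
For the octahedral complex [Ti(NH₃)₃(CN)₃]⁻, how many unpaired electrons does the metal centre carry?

2

Ligand charges: 3×(+0) from NH₃ and 3×(-1) from CN⁻ sum to -3; with overall charge -1, Ti is +2.
Ti is in group 4, so Ti²⁺ is d² (4 − 2 = 2).
Configuration: t2g^2 e_g^0, giving 2 unpaired electrons.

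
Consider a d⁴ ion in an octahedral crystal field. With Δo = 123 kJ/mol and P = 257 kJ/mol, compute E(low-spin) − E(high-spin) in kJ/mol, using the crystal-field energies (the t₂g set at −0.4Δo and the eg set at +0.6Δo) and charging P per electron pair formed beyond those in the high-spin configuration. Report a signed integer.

High-spin: t₂g³ eg¹, CFSE = -0.6Δo = -74 kJ/mol.
Low-spin: t₂g⁴ eg⁰, orbital CFSE = -1.6Δo = -197 kJ/mol; plus 1 excess pair × P = +257 kJ/mol; total 60 kJ/mol.
Thus E(LS) − E(HS) = 134 kJ/mol.

134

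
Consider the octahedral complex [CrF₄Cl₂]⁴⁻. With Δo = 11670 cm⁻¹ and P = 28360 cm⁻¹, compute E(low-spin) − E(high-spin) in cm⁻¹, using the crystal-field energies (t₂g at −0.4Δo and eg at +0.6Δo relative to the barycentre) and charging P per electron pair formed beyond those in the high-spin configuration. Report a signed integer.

16690

Ligand charges: 4×(-1) from F⁻ and 2×(-1) from Cl⁻ sum to -6; with overall charge -4, Cr is +2.
Cr sits in group 6; removing 2 electrons leaves Cr²⁺ with 6 − 2 = 4 d electrons.
High-spin d⁴ fills as t₂g³ eg¹ with CFSE 3(−0.4) + 1(+0.6) = -0.6Δo = -7002 cm⁻¹.
Low-spin t₂g⁴ eg⁰ gives -1.6Δo = -18672 cm⁻¹, but forming 1 extra pair costs 1P = 28360 cm⁻¹, so E(LS) = -18672 + 28360 = 9688 cm⁻¹.
The difference is 9688 − (-7002) = 16690 cm⁻¹, so high-spin lies lower.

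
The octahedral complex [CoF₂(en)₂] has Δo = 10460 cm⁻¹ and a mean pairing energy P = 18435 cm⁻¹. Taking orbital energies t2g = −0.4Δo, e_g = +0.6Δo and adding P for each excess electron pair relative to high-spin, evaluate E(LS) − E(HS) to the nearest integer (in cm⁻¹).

7975

Ligand charges: 2×(-1) from F⁻ and 2×(+0) from en sum to -2; with overall charge +0, Co is +2.
Co²⁺: group 9, so d-count = 9 − 2 = 7.
High-spin d⁷ fills as t2g^5 e_g^2 with CFSE 5(−0.4) + 2(+0.6) = -0.8Δo = -8368 cm⁻¹.
Low-spin: t2g^6 e_g^1, orbital CFSE = -1.8Δo = -18828 cm⁻¹; plus 1 excess pair × P = +18435 cm⁻¹; total -393 cm⁻¹.
E(LS) − E(HS) = -393 − (-8368) = 7975 cm⁻¹.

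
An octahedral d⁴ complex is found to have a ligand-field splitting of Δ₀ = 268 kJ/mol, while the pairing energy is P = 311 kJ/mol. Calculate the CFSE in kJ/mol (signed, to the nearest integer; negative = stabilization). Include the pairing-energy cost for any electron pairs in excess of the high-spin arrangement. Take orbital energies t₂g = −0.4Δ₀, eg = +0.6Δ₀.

-161

With Δ₀ < P the complex is high-spin.
Filling d⁴ accordingly: t₂g³ eg¹.
Orbital CFSE = -0.6Δ₀ = -0.6 × 268 = -161 kJ/mol.
High-spin has no excess pairs, so no pairing correction applies.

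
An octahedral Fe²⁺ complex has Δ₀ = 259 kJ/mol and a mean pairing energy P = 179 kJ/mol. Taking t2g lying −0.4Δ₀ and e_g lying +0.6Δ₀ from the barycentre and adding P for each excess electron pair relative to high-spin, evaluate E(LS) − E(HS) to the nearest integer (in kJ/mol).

-160

Group 8 minus oxidation state +2 gives a d⁶ configuration for Fe²⁺.
In the high-spin limit (t2g^4 e_g^2) the orbital term is -0.4Δ₀ = -104 kJ/mol, with no excess pairing.
Low-spin t2g^6 e_g^0 gives -2.4Δ₀ = -622 kJ/mol, but forming 2 extra pairs costs 2P = 358 kJ/mol, so E(LS) = -622 + 358 = -264 kJ/mol.
Thus E(LS) − E(HS) = -160 kJ/mol.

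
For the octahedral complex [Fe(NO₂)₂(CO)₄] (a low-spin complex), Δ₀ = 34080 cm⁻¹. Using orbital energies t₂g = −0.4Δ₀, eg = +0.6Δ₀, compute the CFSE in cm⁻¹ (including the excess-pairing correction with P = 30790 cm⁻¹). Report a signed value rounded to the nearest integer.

-20212

Ligand charges: 2×(-1) from NO₂⁻ and 4×(+0) from CO sum to -2; with overall charge +0, Fe is +2.
Group 8 minus oxidation state +2 gives a d⁶ configuration for Fe²⁺.
The d⁶ electrons fill as t₂g⁶ eg⁰.
CFSE(orbital) = 6×(-0.4Δ₀) + 0×(0.6Δ₀) = -2.4Δ₀; with Δ₀ = 34080 cm⁻¹ that is -81792 cm⁻¹.
High-spin d⁶ would be t₂g⁴ eg² with 1 pair; low-spin has 3, so 2 excess pairs cost +2P = +61580 cm⁻¹.
Net CFSE = -81792 + 61580 = -20212 cm⁻¹.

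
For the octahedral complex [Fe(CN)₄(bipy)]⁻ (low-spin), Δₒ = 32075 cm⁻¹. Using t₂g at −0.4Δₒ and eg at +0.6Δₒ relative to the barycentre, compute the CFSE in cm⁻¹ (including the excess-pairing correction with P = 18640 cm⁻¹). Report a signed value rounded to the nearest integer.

-26870

Ligand charges: 4×(-1) from CN⁻ and 1×(+0) from bipy sum to -4; with overall charge -1, Fe is +3.
Fe is in group 8, so Fe³⁺ is d⁵ (8 − 3 = 5).
Electron filling gives t₂g⁵ eg⁰.
The orbital stabilization is -2.0Δₒ = -2.0 × 32075 = -64150 cm⁻¹.
High-spin d⁵ would be t₂g³ eg² with 0 pairs; low-spin has 2, so 2 excess pairs cost +2P = +37280 cm⁻¹.
Combining: -64150 + 37280 = -26870 cm⁻¹.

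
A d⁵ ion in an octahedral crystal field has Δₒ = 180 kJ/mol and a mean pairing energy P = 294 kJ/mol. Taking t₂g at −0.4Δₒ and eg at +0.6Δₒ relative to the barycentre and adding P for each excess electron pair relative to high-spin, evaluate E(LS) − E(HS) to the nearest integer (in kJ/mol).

228

High-spin: t₂g³ eg², CFSE = 0.0Δₒ = 0 kJ/mol.
Low-spin: t₂g⁵ eg⁰, orbital CFSE = -2.0Δₒ = -360 kJ/mol; plus 2 excess pairs × P = +588 kJ/mol; total 228 kJ/mol.
Thus E(LS) − E(HS) = 228 kJ/mol.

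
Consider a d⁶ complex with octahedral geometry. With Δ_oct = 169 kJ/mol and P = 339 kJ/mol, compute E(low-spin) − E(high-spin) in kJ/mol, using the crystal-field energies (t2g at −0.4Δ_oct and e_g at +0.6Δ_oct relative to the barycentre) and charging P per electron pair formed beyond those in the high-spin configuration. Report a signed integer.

High-spin d⁶ fills as t2g^4 e_g^2 with CFSE 4(−0.4) + 2(+0.6) = -0.4Δ_oct = -68 kJ/mol.
For low-spin the configuration is t2g^6 e_g^0: orbital energy -2.4 × 169 = -406 kJ/mol, and 2 additional pairs relative to high-spin add 678 kJ/mol, giving 272 kJ/mol.
Thus E(LS) − E(HS) = 340 kJ/mol.

340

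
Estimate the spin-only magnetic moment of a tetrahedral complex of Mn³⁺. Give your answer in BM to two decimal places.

Group 7 minus oxidation state +3 gives a d⁴ configuration for Mn³⁺.
Tetrahedral fields are weak (Δₜ ≈ 4/9 Δₒ), so electrons fill high-spin.
Configuration: e^2 t2^2 → 4 unpaired electrons.
μ(spin-only) = √[4(4+2)] = √24 ≈ 4.90 BM.

4.90 BM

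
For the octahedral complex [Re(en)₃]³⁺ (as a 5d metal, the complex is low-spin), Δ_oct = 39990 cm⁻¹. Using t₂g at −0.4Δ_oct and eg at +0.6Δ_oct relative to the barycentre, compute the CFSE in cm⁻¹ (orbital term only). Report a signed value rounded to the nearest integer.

en is neutral, so the +3 overall charge sits on Re: oxidation state +3.
Re is in group 7, so Re³⁺ is d⁴ (7 − 3 = 4).
The d⁴ electrons fill as t₂g⁴ eg⁰.
CFSE(orbital) = 4×(-0.4Δ_oct) + 0×(0.6Δ_oct) = -1.6Δ_oct; with Δ_oct = 39990 cm⁻¹ that is -63984 cm⁻¹.

-63984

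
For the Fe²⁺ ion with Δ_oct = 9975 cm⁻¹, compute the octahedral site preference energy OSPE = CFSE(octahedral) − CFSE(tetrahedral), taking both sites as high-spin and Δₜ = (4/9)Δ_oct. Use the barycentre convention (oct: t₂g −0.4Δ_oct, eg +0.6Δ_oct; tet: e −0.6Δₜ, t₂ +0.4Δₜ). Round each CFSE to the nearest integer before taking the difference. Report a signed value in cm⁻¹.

-1330

Fe²⁺: group 8, so d-count = 8 − 2 = 6.
Octahedral high-spin t₂g⁴ eg²: CFSE = -0.4 × 9975 = -3990 cm⁻¹.
Tetrahedral: e³ t₂³, CFSE = 3(−0.6) + 3(+0.4) = -0.6Δₜ = -0.6 × (4/9) × 9975 = -2660 cm⁻¹.
OSPE = -3990 − (-2660) = -1330 cm⁻¹.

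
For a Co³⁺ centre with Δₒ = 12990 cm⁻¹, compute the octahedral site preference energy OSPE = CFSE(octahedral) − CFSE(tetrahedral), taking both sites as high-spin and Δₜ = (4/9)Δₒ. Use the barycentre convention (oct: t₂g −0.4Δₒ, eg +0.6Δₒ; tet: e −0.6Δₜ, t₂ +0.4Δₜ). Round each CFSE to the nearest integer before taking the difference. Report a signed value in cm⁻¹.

Co³⁺: group 9, so d-count = 9 − 3 = 6.
Octahedral (high-spin): t₂g⁴ eg², CFSE = 4(−0.4) + 2(+0.6) = -0.4Δₒ = -0.4 × 12990 = -5196 cm⁻¹.
Tetrahedral: e³ t₂³, CFSE = 3(−0.6) + 3(+0.4) = -0.6Δₜ = -0.6 × (4/9) × 12990 = -3464 cm⁻¹.
OSPE = -5196 − (-3464) = -1732 cm⁻¹.

-1732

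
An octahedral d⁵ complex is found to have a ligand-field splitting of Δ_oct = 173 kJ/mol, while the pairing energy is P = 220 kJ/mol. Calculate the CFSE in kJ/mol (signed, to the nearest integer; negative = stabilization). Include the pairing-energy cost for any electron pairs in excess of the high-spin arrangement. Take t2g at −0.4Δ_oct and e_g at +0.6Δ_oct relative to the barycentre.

0

Since Δ_oct = 173 kJ/mol < P = 220 kJ/mol, the complex adopts the high-spin configuration.
Configuration: t2g^3 e_g^2.
Orbital CFSE = 0.0Δ_oct = 0.0 × 173 = 0 kJ/mol.
High-spin has no excess pairs, so no pairing correction applies.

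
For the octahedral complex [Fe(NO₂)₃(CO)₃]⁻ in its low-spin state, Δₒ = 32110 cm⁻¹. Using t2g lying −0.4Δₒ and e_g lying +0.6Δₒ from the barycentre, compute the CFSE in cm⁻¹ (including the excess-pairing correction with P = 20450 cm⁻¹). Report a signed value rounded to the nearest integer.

Ligand charges: 3×(-1) from NO₂⁻ and 3×(+0) from CO sum to -3; with overall charge -1, Fe is +2.
Fe²⁺: group 8, so d-count = 8 − 2 = 6.
The d⁶ electrons fill as t2g^6 e_g^0.
CFSE(orbital) = 6×(-0.4Δₒ) + 0×(0.6Δₒ) = -2.4Δₒ; with Δₒ = 32110 cm⁻¹ that is -77064 cm⁻¹.
Relative to high-spin t2g^4 e_g^2 (1 paired), the low-spin configuration has 2 additional pairs, contributing +2 × 20450 = +40900 cm⁻¹.
Overall CFSE = -77064 + 40900 = -36164 cm⁻¹.

-36164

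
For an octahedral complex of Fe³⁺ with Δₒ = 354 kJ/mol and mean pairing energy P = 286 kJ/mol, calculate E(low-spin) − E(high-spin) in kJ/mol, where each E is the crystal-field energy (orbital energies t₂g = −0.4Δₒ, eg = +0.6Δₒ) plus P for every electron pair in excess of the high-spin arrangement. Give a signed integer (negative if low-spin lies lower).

-136

Fe is in group 8, so Fe³⁺ is d⁵ (8 − 3 = 5).
High-spin d⁵ fills as t₂g³ eg² with CFSE 3(−0.4) + 2(+0.6) = 0.0Δₒ = 0 kJ/mol.
Low-spin t₂g⁵ eg⁰ gives -2.0Δₒ = -708 kJ/mol, but forming 2 extra pairs costs 2P = 572 kJ/mol, so E(LS) = -708 + 572 = -136 kJ/mol.
Thus E(LS) − E(HS) = -136 kJ/mol.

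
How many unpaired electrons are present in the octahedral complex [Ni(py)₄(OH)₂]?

2

Ligand charges: 4×(+0) from py and 2×(-1) from OH⁻ sum to -2; with overall charge +0, Ni is +2.
Ni sits in group 10; removing 2 electrons leaves Ni²⁺ with 10 − 2 = 8 d electrons.
Configuration: t₂g⁶ eg², giving 2 unpaired electrons.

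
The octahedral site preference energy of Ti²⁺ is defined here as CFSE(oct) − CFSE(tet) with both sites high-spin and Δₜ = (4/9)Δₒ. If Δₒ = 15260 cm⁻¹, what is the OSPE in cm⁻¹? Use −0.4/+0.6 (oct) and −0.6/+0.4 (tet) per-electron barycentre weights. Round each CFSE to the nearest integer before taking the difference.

-4069

Ti²⁺: group 4, so d-count = 4 − 2 = 2.
In an octahedral site d² (HS) is t₂g² eg⁰, giving CFSE(oct) = -0.8Δₒ = -12208 cm⁻¹.
In a tetrahedral site the filling is e² t₂⁰: CFSE(tet) = -1.2Δₜ = -1.2 × (4/9)(15260) = -8139 cm⁻¹.
Subtracting, OSPE = -12208 − (-8139) = -4069 cm⁻¹.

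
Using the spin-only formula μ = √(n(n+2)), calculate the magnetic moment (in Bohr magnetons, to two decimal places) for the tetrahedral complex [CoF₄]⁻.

Each F⁻ contributes -1; 4 × (-1) = -4. With overall charge -1, Co is in the +3 oxidation state.
Co³⁺: group 9, so d-count = 9 − 3 = 6.
Tetrahedral fields are weak (Δₜ ≈ 4/9 Δₒ), so electrons fill high-spin.
Configuration: e^3 t2^3 → 4 unpaired electrons.
μ(spin-only) = √[4(4+2)] = √24 ≈ 4.90 Bohr magnetons.

4.90 Bohr magnetons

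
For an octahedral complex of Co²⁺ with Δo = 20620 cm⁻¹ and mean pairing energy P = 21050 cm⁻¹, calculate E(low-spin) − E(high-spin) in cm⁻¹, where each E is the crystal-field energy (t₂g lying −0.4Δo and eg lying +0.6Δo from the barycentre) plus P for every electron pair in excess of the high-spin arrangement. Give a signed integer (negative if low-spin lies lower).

430

Group 9 minus oxidation state +2 gives a d⁷ configuration for Co²⁺.
In the high-spin limit (t₂g⁵ eg²) the orbital term is -0.8Δo = -16496 cm⁻¹, with no excess pairing.
Low-spin t₂g⁶ eg¹ gives -1.8Δo = -37116 cm⁻¹, but forming 1 extra pair costs 1P = 21050 cm⁻¹, so E(LS) = -37116 + 21050 = -16066 cm⁻¹.
The difference is -16066 − (-16496) = 430 cm⁻¹, so high-spin lies lower.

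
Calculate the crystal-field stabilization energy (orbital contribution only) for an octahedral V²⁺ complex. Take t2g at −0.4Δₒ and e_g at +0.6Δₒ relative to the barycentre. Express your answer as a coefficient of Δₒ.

-1.2 Δₒ

V is in group 5, so V²⁺ is d³ (5 − 2 = 3).
Configuration: t2g^3 e_g^0.
CFSE = 3(-0.4Δₒ) + 0(0.6Δₒ) = -1.2Δₒ + 0.0Δₒ = -1.2Δₒ.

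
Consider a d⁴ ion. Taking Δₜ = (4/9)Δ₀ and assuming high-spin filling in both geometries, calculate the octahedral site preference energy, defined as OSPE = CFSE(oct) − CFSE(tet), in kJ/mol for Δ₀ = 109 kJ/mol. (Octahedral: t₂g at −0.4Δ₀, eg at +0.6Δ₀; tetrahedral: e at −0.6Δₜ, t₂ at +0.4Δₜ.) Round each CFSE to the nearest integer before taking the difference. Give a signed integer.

In an octahedral site d⁴ (HS) is t2g^3 e_g^1, giving CFSE(oct) = -0.6Δ₀ = -65 kJ/mol.
In a tetrahedral site the filling is e^2 t2^2: CFSE(tet) = -0.4Δₜ = -0.4 × (4/9)(109) = -19 kJ/mol.
OSPE = -65 − (-19) = -46 kJ/mol.

-46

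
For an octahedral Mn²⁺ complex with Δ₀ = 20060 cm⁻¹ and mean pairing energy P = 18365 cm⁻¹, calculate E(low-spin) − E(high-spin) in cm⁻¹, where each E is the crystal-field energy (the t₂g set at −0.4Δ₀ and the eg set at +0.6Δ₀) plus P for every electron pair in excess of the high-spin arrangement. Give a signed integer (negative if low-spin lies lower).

Group 7 minus oxidation state +2 gives a d⁵ configuration for Mn²⁺.
High-spin d⁵ fills as t₂g³ eg² with CFSE 3(−0.4) + 2(+0.6) = 0.0Δ₀ = 0 cm⁻¹.
Low-spin: t₂g⁵ eg⁰, orbital CFSE = -2.0Δ₀ = -40120 cm⁻¹; plus 2 excess pairs × P = +36730 cm⁻¹; total -3390 cm⁻¹.
E(LS) − E(HS) = -3390 − (0) = -3390 cm⁻¹.

-3390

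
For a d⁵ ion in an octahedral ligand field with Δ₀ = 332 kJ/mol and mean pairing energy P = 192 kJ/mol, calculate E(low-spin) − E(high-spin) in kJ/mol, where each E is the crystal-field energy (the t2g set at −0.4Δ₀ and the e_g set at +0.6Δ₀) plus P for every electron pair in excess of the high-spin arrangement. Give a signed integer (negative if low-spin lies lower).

-280

High-spin d⁵ fills as t2g^3 e_g^2 with CFSE 3(−0.4) + 2(+0.6) = 0.0Δ₀ = 0 kJ/mol.
Low-spin t2g^5 e_g^0 gives -2.0Δ₀ = -664 kJ/mol, but forming 2 extra pairs costs 2P = 384 kJ/mol, so E(LS) = -664 + 384 = -280 kJ/mol.
The difference is -280 − (0) = -280 kJ/mol, so low-spin lies lower.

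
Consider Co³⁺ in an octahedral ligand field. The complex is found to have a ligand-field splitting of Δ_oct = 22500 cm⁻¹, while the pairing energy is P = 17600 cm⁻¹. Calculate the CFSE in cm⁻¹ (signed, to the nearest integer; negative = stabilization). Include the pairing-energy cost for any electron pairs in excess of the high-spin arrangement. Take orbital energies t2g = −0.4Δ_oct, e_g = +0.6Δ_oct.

Co³⁺: group 9, so d-count = 9 − 3 = 6.
Here Δ_oct > P (22500 > 17600), so the low-spin state is favoured.
Filling d⁶ accordingly: t2g^6 e_g^0.
Orbital CFSE = -2.4Δ_oct = -2.4 × 22500 = -54000 cm⁻¹.
Excess pairs vs high-spin: 3 − 1 = 2; pairing cost = +35200 cm⁻¹.
Net CFSE = -54000 + 35200 = -18800 cm⁻¹.

-18800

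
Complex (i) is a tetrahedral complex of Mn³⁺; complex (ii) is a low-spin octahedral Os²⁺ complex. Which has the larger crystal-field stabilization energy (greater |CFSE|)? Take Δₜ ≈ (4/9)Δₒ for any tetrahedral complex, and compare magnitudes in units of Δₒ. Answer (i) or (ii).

(ii)

(i): Group 7 minus oxidation state +3 gives a d⁴ configuration for Mn³⁺; Tetrahedral fields are weak (Δₜ ≈ 4/9 Δₒ), so electrons fill high-spin; e^2 t2^2, CFSE = -0.4Δₜ ≈ -0.18Δₒ.
(ii): Group 8 minus oxidation state +2 gives a d⁶ configuration for Os²⁺; t₂g⁶ eg⁰, CFSE = -2.4Δₒ.
So (ii) has the larger |CFSE|.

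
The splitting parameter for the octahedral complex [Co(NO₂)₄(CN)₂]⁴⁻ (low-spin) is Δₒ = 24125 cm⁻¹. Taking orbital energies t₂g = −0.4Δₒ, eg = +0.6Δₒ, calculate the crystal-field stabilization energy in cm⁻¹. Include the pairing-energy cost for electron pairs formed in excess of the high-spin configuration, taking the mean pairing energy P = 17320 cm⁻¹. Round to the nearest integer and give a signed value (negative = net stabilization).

-26105

Ligand charges: 4×(-1) from NO₂⁻ and 2×(-1) from CN⁻ sum to -6; with overall charge -4, Co is +2.
Co sits in group 9; removing 2 electrons leaves Co²⁺ with 9 − 2 = 7 d electrons.
The d⁷ electrons fill as t₂g⁶ eg¹.
CFSE(orbital) = 6×(-0.4Δₒ) + 1×(0.6Δₒ) = -1.8Δₒ; with Δₒ = 24125 cm⁻¹ that is -43425 cm⁻¹.
Pairing penalty: 3 pairs vs 2 in the high-spin reference → 1 extra × P = 17320 cm⁻¹.
Net CFSE = -43425 + 17320 = -26105 cm⁻¹.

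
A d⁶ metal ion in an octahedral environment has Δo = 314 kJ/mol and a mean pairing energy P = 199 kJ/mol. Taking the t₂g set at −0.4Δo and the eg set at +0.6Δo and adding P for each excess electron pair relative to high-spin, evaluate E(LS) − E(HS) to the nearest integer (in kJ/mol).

-230

In the high-spin limit (t₂g⁴ eg²) the orbital term is -0.4Δo = -126 kJ/mol, with no excess pairing.
For low-spin the configuration is t₂g⁶ eg⁰: orbital energy -2.4 × 314 = -754 kJ/mol, and 2 additional pairs relative to high-spin add 398 kJ/mol, giving -356 kJ/mol.
E(LS) − E(HS) = -356 − (-126) = -230 kJ/mol.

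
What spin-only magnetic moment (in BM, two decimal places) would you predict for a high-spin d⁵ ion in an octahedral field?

5.92 BM

Configuration: t₂g³ eg² → 5 unpaired electrons.
μ(spin-only) = √[5(5+2)] = √35 ≈ 5.92 BM.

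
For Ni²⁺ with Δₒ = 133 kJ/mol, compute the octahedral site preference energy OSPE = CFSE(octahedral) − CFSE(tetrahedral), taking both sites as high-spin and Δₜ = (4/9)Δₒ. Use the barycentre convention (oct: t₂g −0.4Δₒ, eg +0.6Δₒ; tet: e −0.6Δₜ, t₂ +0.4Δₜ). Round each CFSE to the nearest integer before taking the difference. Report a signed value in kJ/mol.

Ni is in group 10, so Ni²⁺ is d⁸ (10 − 2 = 8).
Octahedral (high-spin): t2g^6 e_g^2, CFSE = 6(−0.4) + 2(+0.6) = -1.2Δₒ = -1.2 × 133 = -160 kJ/mol.
Tetrahedral: e^4 t2^4, CFSE = 4(−0.6) + 4(+0.4) = -0.8Δₜ = -0.8 × (4/9) × 133 = -47 kJ/mol.
Subtracting, OSPE = -160 − (-47) = -113 kJ/mol.

-113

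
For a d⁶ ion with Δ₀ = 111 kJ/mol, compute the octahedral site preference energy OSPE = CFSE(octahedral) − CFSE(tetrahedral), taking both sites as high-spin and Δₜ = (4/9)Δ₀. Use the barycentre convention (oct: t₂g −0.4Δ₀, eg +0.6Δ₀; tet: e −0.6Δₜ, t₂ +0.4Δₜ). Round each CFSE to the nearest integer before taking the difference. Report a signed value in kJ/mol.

-14

Octahedral high-spin t2g^4 e_g^2: CFSE = -0.4 × 111 = -44 kJ/mol.
Tetrahedral: e^3 t2^3, CFSE = 3(−0.6) + 3(+0.4) = -0.6Δₜ = -0.6 × (4/9) × 111 = -30 kJ/mol.
OSPE = -44 − (-30) = -14 kJ/mol.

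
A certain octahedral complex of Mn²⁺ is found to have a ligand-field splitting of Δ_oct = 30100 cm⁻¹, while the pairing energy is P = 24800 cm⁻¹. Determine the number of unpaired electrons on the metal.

Mn is in group 7, so Mn²⁺ is d⁵ (7 − 2 = 5).
Here Δ_oct > P (30100 > 24800), so the low-spin state is favoured.
Filling d⁵ accordingly: t₂g⁵ eg⁰.
Unpaired electrons: 1.

1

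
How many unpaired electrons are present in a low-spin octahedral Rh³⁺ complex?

0

Rh is in group 9, so Rh³⁺ is d⁶ (9 − 3 = 6).
Configuration: t₂g⁶ eg⁰, giving 0 unpaired electrons.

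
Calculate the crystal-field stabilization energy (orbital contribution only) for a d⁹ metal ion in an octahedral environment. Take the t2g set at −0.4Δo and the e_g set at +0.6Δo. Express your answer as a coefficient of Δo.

-0.6 Δo

Configuration: t2g^6 e_g^3.
CFSE = 6(-0.4Δo) + 3(0.6Δo) = -2.4Δo + 1.8Δo = -0.6Δo.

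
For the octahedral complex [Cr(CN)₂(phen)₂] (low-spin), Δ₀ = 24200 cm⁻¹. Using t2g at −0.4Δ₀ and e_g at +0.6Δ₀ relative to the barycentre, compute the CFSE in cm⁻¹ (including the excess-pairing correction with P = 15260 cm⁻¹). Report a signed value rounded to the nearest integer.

Ligand charges: 2×(-1) from CN⁻ and 2×(+0) from phen sum to -2; with overall charge +0, Cr is +2.
Cr sits in group 6; removing 2 electrons leaves Cr²⁺ with 6 − 2 = 4 d electrons.
Configuration: t2g^4 e_g^0.
The orbital stabilization is -1.6Δ₀ = -1.6 × 24200 = -38720 cm⁻¹.
Pairing penalty: 1 pair vs 0 in the high-spin reference → 1 extra × P = 15260 cm⁻¹.
Overall CFSE = -38720 + 15260 = -23460 cm⁻¹.

-23460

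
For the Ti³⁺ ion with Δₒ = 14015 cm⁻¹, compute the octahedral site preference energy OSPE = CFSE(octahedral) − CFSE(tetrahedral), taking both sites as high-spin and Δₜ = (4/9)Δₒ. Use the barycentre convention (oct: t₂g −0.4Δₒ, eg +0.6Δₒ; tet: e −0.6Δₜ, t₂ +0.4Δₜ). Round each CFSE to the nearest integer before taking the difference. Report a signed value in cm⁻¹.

-1869

Ti is in group 4, so Ti³⁺ is d¹ (4 − 3 = 1).
In an octahedral site d¹ (HS) is t₂g¹ eg⁰, giving CFSE(oct) = -0.4Δₒ = -5606 cm⁻¹.
Tetrahedral: e¹ t₂⁰, CFSE = 1(−0.6) + 0(+0.4) = -0.6Δₜ = -0.6 × (4/9) × 14015 = -3737 cm⁻¹.
Subtracting, OSPE = -5606 − (-3737) = -1869 cm⁻¹.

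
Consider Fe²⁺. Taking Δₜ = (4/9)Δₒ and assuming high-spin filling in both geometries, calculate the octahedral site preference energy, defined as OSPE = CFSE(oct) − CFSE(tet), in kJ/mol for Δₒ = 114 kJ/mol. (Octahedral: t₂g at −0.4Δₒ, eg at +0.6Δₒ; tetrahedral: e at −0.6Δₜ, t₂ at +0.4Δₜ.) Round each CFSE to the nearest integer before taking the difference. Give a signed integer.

-16

Fe²⁺: group 8, so d-count = 8 − 2 = 6.
In an octahedral site d⁶ (HS) is t2g^4 e_g^2, giving CFSE(oct) = -0.4Δₒ = -46 kJ/mol.
In a tetrahedral site the filling is e^3 t2^3: CFSE(tet) = -0.6Δₜ = -0.6 × (4/9)(114) = -30 kJ/mol.
OSPE = -46 − (-30) = -16 kJ/mol.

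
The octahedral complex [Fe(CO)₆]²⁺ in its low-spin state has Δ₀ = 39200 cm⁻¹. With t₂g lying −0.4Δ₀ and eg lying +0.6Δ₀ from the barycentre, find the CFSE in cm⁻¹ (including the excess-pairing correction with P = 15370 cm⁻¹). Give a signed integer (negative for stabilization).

-63340

CO is neutral, so the +2 overall charge sits on Fe: oxidation state +2.
Fe sits in group 8; removing 2 electrons leaves Fe²⁺ with 8 − 2 = 6 d electrons.
The d⁶ electrons fill as t₂g⁶ eg⁰.
Orbital CFSE = 6(-0.4) + 0(0.6) = -2.4Δ₀ = -2.4 × 39200 = -94080 cm⁻¹.
Pairing penalty: 3 pairs vs 1 in the high-spin reference → 2 extra × P = 30740 cm⁻¹.
Combining: -94080 + 30740 = -63340 cm⁻¹.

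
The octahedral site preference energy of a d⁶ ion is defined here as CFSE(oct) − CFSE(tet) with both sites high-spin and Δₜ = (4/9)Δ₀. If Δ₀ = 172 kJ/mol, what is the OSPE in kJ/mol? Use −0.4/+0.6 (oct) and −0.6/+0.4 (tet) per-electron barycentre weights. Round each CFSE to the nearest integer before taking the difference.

Octahedral (high-spin): t2g^4 e_g^2, CFSE = 4(−0.4) + 2(+0.6) = -0.4Δ₀ = -0.4 × 172 = -69 kJ/mol.
Tetrahedral: e^3 t2^3, CFSE = 3(−0.6) + 3(+0.4) = -0.6Δₜ = -0.6 × (4/9) × 172 = -46 kJ/mol.
OSPE = -69 − (-46) = -23 kJ/mol.

-23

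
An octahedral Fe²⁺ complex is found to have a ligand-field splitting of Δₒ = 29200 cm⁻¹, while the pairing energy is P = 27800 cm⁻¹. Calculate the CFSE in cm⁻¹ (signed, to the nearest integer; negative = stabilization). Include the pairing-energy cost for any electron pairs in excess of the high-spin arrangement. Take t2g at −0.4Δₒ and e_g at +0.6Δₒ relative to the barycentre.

-14480

Fe sits in group 8; removing 2 electrons leaves Fe²⁺ with 8 − 2 = 6 d electrons.
Δₒ > P, so pairing is preferred: the ground state is low-spin.
Filling d⁶ accordingly: t2g^6 e_g^0.
Orbital CFSE = -2.4Δₒ = -2.4 × 29200 = -70080 cm⁻¹.
Excess pairs vs high-spin: 3 − 1 = 2; pairing cost = +55600 cm⁻¹.
Net CFSE = -70080 + 55600 = -14480 cm⁻¹.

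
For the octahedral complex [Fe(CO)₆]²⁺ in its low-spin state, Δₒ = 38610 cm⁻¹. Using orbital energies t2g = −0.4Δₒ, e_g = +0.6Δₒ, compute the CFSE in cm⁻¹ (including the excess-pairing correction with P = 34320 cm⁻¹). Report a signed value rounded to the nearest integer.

CO is neutral, so the +2 overall charge sits on Fe: oxidation state +2.
Fe²⁺: group 8, so d-count = 8 − 2 = 6.
Configuration: t2g^6 e_g^0.
CFSE(orbital) = 6×(-0.4Δₒ) + 0×(0.6Δₒ) = -2.4Δₒ; with Δₒ = 38610 cm⁻¹ that is -92664 cm⁻¹.
Relative to high-spin t2g^4 e_g^2 (1 paired), the low-spin configuration has 2 additional pairs, contributing +2 × 34320 = +68640 cm⁻¹.
Net CFSE = -92664 + 68640 = -24024 cm⁻¹.

-24024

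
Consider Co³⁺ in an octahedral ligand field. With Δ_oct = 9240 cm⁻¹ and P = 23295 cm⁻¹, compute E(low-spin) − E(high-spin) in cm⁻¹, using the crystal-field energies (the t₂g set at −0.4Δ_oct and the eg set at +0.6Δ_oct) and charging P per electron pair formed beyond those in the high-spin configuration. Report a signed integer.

Co is in group 9, so Co³⁺ is d⁶ (9 − 3 = 6).
In the high-spin limit (t₂g⁴ eg²) the orbital term is -0.4Δ_oct = -3696 cm⁻¹, with no excess pairing.
Low-spin t₂g⁶ eg⁰ gives -2.4Δ_oct = -22176 cm⁻¹, but forming 2 extra pairs costs 2P = 46590 cm⁻¹, so E(LS) = -22176 + 46590 = 24414 cm⁻¹.
Thus E(LS) − E(HS) = 28110 cm⁻¹.

28110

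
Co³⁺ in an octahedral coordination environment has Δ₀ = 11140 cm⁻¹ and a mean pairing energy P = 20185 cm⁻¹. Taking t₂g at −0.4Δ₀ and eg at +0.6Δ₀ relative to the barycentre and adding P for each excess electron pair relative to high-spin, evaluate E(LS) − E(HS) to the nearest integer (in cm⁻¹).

18090

Co³⁺: group 9, so d-count = 9 − 3 = 6.
High-spin: t₂g⁴ eg², CFSE = -0.4Δ₀ = -4456 cm⁻¹.
Low-spin t₂g⁶ eg⁰ gives -2.4Δ₀ = -26736 cm⁻¹, but forming 2 extra pairs costs 2P = 40370 cm⁻¹, so E(LS) = -26736 + 40370 = 13634 cm⁻¹.
The difference is 13634 − (-4456) = 18090 cm⁻¹, so high-spin lies lower.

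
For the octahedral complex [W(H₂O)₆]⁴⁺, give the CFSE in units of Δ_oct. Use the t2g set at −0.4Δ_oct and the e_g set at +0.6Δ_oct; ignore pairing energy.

H₂O is neutral, so the +4 overall charge sits on W: oxidation state +4.
W is in group 6, so W⁴⁺ is d² (6 − 4 = 2).
Configuration: t2g^2 e_g^0.
CFSE = 2(-0.4Δ_oct) + 0(0.6Δ_oct) = -0.8Δ_oct + 0.0Δ_oct = -0.8Δ_oct.

-0.8 Δ_oct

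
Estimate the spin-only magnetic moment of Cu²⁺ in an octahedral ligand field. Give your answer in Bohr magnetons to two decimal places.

1.73 Bohr magnetons

Cu is in group 11, so Cu²⁺ is d⁹ (11 − 2 = 9).
For octahedral d⁹ the high- and low-spin configurations coincide.
Configuration: t2g^6 e_g^3 → 1 unpaired electron.
μ(spin-only) = √[1(1+2)] = √3 ≈ 1.73 Bohr magnetons.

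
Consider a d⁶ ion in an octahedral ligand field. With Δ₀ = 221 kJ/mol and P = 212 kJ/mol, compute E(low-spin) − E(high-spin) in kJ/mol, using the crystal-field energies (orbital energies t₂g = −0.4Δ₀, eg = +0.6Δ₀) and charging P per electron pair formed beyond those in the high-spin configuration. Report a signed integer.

-18

In the high-spin limit (t₂g⁴ eg²) the orbital term is -0.4Δ₀ = -88 kJ/mol, with no excess pairing.
Low-spin: t₂g⁶ eg⁰, orbital CFSE = -2.4Δ₀ = -530 kJ/mol; plus 2 excess pairs × P = +424 kJ/mol; total -106 kJ/mol.
E(LS) − E(HS) = -106 − (-88) = -18 kJ/mol.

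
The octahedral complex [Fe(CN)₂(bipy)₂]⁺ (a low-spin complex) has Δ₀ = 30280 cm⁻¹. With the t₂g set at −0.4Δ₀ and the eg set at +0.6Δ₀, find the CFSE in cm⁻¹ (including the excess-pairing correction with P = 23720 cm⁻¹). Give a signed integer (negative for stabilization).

-13120

Ligand charges: 2×(-1) from CN⁻ and 2×(+0) from bipy sum to -2; with overall charge +1, Fe is +3.
Fe sits in group 8; removing 3 electrons leaves Fe³⁺ with 8 − 3 = 5 d electrons.
Configuration: t₂g⁵ eg⁰.
CFSE(orbital) = 5×(-0.4Δ₀) + 0×(0.6Δ₀) = -2.0Δ₀; with Δ₀ = 30280 cm⁻¹ that is -60560 cm⁻¹.
Relative to high-spin t₂g³ eg² (0 paired), the low-spin configuration has 2 additional pairs, contributing +2 × 23720 = +47440 cm⁻¹.
Overall CFSE = -60560 + 47440 = -13120 cm⁻¹.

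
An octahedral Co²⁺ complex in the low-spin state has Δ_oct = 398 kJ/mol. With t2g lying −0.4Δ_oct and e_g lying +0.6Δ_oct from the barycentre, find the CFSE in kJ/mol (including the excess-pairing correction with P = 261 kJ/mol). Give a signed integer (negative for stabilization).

Co sits in group 9; removing 2 electrons leaves Co²⁺ with 9 − 2 = 7 d electrons.
Electron filling gives t2g^6 e_g^1.
The orbital stabilization is -1.8Δ_oct = -1.8 × 398 = -716 kJ/mol.
Pairing penalty: 3 pairs vs 2 in the high-spin reference → 1 extra × P = 261 kJ/mol.
Overall CFSE = -716 + 261 = -455 kJ/mol.

-455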